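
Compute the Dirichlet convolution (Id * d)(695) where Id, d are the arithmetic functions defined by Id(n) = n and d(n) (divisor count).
(Id * d)(695) = 987

Divisors of 695: [1, 5, 139, 695]. For each d | 695:
  d = 1: Id(1) · d(695/1) = 1 · 4 = 4
  d = 5: Id(5) · d(695/5) = 5 · 2 = 10
  d = 139: Id(139) · d(695/139) = 139 · 2 = 278
  d = 695: Id(695) · d(695/695) = 695 · 1 = 695
Summing: (Id * d)(695) = 4 + 10 + 278 + 695 = 987.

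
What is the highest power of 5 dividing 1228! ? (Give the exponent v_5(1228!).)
v_5(1228!) = 304

Legendre's formula: v_p(n!) = Σ_{k ≥ 1} ⌊n / p^k⌋. For p = 5, n = 1228, the terms are:
  ⌊1228/5^1⌋ = ⌊1228/5⌋ = 245
  ⌊1228/5^2⌋ = ⌊1228/25⌋ = 49
  ⌊1228/5^3⌋ = ⌊1228/125⌋ = 9
  ⌊1228/5^4⌋ = ⌊1228/625⌋ = 1
(the next term ⌊1228/5^5⌋ = 0, terminating the sum). Summing: v_5(1228!) = 245 + 49 + 9 + 1 = 304.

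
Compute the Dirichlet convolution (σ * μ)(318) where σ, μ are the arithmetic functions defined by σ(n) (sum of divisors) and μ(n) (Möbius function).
(σ * μ)(318) = 318

Divisors of 318: [1, 2, 3, 6, 53, 106, 159, 318]. For each d | 318:
  d = 1: σ(1) · μ(318/1) = 1 · -1 = -1
  d = 2: σ(2) · μ(318/2) = 3 · 1 = 3
  d = 3: σ(3) · μ(318/3) = 4 · 1 = 4
  d = 6: σ(6) · μ(318/6) = 12 · -1 = -12
  d = 53: σ(53) · μ(318/53) = 54 · 1 = 54
  d = 106: σ(106) · μ(318/106) = 162 · -1 = -162
  d = 159: σ(159) · μ(318/159) = 216 · -1 = -216
  d = 318: σ(318) · μ(318/318) = 648 · 1 = 648
Summing: (σ * μ)(318) = -1 + 3 + 4 + -12 + 54 + -162 + -216 + 648 = 318.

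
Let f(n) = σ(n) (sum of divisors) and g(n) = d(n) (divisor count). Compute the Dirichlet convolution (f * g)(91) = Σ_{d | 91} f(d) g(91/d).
(σ * d)(91) = 160

Divisors of 91: [1, 7, 13, 91]. For each d | 91:
  d = 1: σ(1) · d(91/1) = 1 · 4 = 4
  d = 7: σ(7) · d(91/7) = 8 · 2 = 16
  d = 13: σ(13) · d(91/13) = 14 · 2 = 28
  d = 91: σ(91) · d(91/91) = 112 · 1 = 112
Summing: (σ * d)(91) = 4 + 16 + 28 + 112 = 160.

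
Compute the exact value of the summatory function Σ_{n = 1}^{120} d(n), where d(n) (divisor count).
Σ_{n ≤ 120} d(n) = 602

Compute d(n) for each 1 ≤ n ≤ 120: d(1) = 1, d(2) = 2, d(3) = 2, d(4) = 3, d(5) = 2, d(6) = 4, d(7) = 2, d(8) = 4, d(9) = 3, d(10) = 4, d(11) = 2, d(12) = 6, d(13) = 2, d(14) = 4, d(15) = 4, d(16) = 5, d(17) = 2, d(18) = 6, d(19) = 2, d(20) = 6, d(21) = 4, d(22) = 4, d(23) = 2, d(24) = 8, d(25) = 3, d(26) = 4, d(27) = 4, d(28) = 6, d(29) = 2, d(30) = 8, d(31) = 2, d(32) = 6, d(33) = 4, d(34) = 4, d(35) = 4, d(36) = 9, d(37) = 2, d(38) = 4, d(39) = 4, d(40) = 8, d(41) = 2, d(42) = 8, d(43) = 2, d(44) = 6, d(45) = 6, d(46) = 4, d(47) = 2, d(48) = 10, d(49) = 3, d(50) = 6, d(51) = 4, d(52) = 6, d(53) = 2, d(54) = 8, d(55) = 4, d(56) = 8, d(57) = 4, d(58) = 4, d(59) = 2, d(60) = 12, d(61) = 2, d(62) = 4, d(63) = 6, d(64) = 7, d(65) = 4, d(66) = 8, d(67) = 2, d(68) = 6, d(69) = 4, d(70) = 8, d(71) = 2, d(72) = 12, d(73) = 2, d(74) = 4, d(75) = 6, d(76) = 6, d(77) = 4, d(78) = 8, d(79) = 2, d(80) = 10, d(81) = 5, d(82) = 4, d(83) = 2, d(84) = 12, d(85) = 4, d(86) = 4, d(87) = 4, d(88) = 8, d(89) = 2, d(90) = 12, d(91) = 4, d(92) = 6, d(93) = 4, d(94) = 4, d(95) = 4, d(96) = 12, d(97) = 2, d(98) = 6, d(99) = 6, d(100) = 9, d(101) = 2, d(102) = 8, d(103) = 2, d(104) = 8, d(105) = 8, d(106) = 4, d(107) = 2, d(108) = 12, d(109) = 2, d(110) = 8, d(111) = 4, d(112) = 10, d(113) = 2, d(114) = 8, d(115) = 4, d(116) = 6, d(117) = 6, d(118) = 4, d(119) = 4, d(120) = 16. Summing all 120 values: 602. (Dirichlet's divisor formula: Σ_{n ≤ x} d(n) = x ln(x) + (2γ − 1) x + O(√x). For x = 120, the asymptotic estimate is ≈ 593.03.)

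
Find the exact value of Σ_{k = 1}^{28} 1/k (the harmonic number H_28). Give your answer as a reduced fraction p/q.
H_28 = 315404588903/80313433200

Direct summation: H_28 = 1 + 1/2 + ... + 1/28. The least common denominator is lcm(1, ..., 28) = 80313433200; over this denominator the numerator is 80313433200 + 40156716600 + 26771144400 + 20078358300 + 16062686640 + 13385572200 + 11473347600 + 10039179150 + 8923714800 + 8031343320 + 7301221200 + 6692786100 + 6177956400 + 5736673800 + 5354228880 + 5019589575 + 4724319600 + 4461857400 + 4227022800 + 4015671660 + 3824449200 + 3650610600 + 3491888400 + 3346393050 + 3212537328 + 3088978200 + 2974571600 + 2868336900 = 315404588903, so H_28 = 315404588903/80313433200 (already in lowest terms) ≈ 3.92717. (The PNT-adjacent estimate ln(28) + γ ≈ 3.90942 matches within O(1/n).)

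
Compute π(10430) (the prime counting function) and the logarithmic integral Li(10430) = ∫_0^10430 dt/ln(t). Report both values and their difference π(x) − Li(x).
π(10430) = 1276;  Li(10430) ≈ 1292.72;  π(x) − Li(x) ≈ -16.72.

Direct count of primes ≤ 10430 gives π(10430) = 1276. Numerical evaluation of the logarithmic integral gives Li(10430) ≈ 1292.72. The difference π(x) − Li(x) ≈ -16.72 is typically negative for small/moderate x (Li(x) overestimates), though Littlewood's theorem shows this sign changes infinitely often.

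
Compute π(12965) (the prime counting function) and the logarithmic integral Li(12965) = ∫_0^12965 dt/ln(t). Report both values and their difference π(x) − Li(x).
π(12965) = 1543;  Li(12965) ≈ 1563.41;  π(x) − Li(x) ≈ -20.41.

Direct count of primes ≤ 12965 gives π(12965) = 1543. Numerical evaluation of the logarithmic integral gives Li(12965) ≈ 1563.41. The difference π(x) − Li(x) ≈ -20.41 is typically negative for small/moderate x (Li(x) overestimates), though Littlewood's theorem shows this sign changes infinitely often.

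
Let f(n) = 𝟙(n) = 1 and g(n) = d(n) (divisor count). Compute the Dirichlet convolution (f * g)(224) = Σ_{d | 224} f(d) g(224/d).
(𝟙 * d)(224) = 63

Divisors of 224: [1, 2, 4, 7, 8, 14, 16, 28, 32, 56, 112, 224]. For each d | 224:
  d = 1: 𝟙(1) · d(224/1) = 1 · 12 = 12
  d = 2: 𝟙(2) · d(224/2) = 1 · 10 = 10
  d = 4: 𝟙(4) · d(224/4) = 1 · 8 = 8
  d = 7: 𝟙(7) · d(224/7) = 1 · 6 = 6
  d = 8: 𝟙(8) · d(224/8) = 1 · 6 = 6
  d = 14: 𝟙(14) · d(224/14) = 1 · 5 = 5
  d = 16: 𝟙(16) · d(224/16) = 1 · 4 = 4
  d = 28: 𝟙(28) · d(224/28) = 1 · 4 = 4
  d = 32: 𝟙(32) · d(224/32) = 1 · 2 = 2
  d = 56: 𝟙(56) · d(224/56) = 1 · 3 = 3
  d = 112: 𝟙(112) · d(224/112) = 1 · 2 = 2
  d = 224: 𝟙(224) · d(224/224) = 1 · 1 = 1
Summing: (𝟙 * d)(224) = 12 + 10 + 8 + 6 + 6 + 5 + 4 + 4 + 2 + 3 + 2 + 1 = 63.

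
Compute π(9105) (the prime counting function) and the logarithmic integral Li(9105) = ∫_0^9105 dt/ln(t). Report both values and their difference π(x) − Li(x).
π(9105) = 1129;  Li(9105) ≈ 1148.47;  π(x) − Li(x) ≈ -19.47.

Direct count of primes ≤ 9105 gives π(9105) = 1129. Numerical evaluation of the logarithmic integral gives Li(9105) ≈ 1148.47. The difference π(x) − Li(x) ≈ -19.47 is typically negative for small/moderate x (Li(x) overestimates), though Littlewood's theorem shows this sign changes infinitely often.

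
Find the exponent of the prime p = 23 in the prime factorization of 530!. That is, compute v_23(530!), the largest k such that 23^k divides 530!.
v_23(530!) = 24

Legendre's formula: v_p(n!) = Σ_{k ≥ 1} ⌊n / p^k⌋. For p = 23, n = 530, the terms are:
  ⌊530/23^1⌋ = ⌊530/23⌋ = 23
  ⌊530/23^2⌋ = ⌊530/529⌋ = 1
(the next term ⌊530/23^3⌋ = 0, terminating the sum). Summing: v_23(530!) = 23 + 1 = 24.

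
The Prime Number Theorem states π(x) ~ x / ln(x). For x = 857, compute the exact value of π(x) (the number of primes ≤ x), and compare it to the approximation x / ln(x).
π(857) = 148;  x/ln(x) ≈ 126.90;  relative error ≈ 14.26%.

Directly count primes up to 857: π(857) = 148. The PNT approximation gives 857/ln(857) ≈ 857/6.75344 ≈ 126.90. Relative error (π(x) − x/ln(x)) / π(x) ≈ 14.26%; the approximation is known to undercount slightly (Li(x) is a better estimate).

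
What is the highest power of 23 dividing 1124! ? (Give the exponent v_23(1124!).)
v_23(1124!) = 50

Legendre's formula: v_p(n!) = Σ_{k ≥ 1} ⌊n / p^k⌋. For p = 23, n = 1124, the terms are:
  ⌊1124/23^1⌋ = ⌊1124/23⌋ = 48
  ⌊1124/23^2⌋ = ⌊1124/529⌋ = 2
(the next term ⌊1124/23^3⌋ = 0, terminating the sum). Summing: v_23(1124!) = 48 + 2 = 50.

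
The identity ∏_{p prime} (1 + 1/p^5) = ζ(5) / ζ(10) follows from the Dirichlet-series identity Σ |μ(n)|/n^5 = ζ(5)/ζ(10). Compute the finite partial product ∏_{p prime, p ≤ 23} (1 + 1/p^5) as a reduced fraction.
∏ = 2612085852729079932096672771072/2521568243390149185231442932125

The primes p ≤ 23 are [2, 3, 5, 7, 11, 13, 17, 19, 23]. For each, (1 + 1/p^5) = (p^5 + 1)/p^5. Multiplying these fractions over p ∈ [2, 3, 5, 7, 11, 13, 17, 19, 23] gives 2612085852729079932096672771072/2521568243390149185231442932125. (In the limit P → ∞ this tends to ζ(5)/ζ(10).)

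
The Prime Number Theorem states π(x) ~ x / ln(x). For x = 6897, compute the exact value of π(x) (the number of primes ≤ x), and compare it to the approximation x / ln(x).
π(6897) = 886;  x/ln(x) ≈ 780.31;  relative error ≈ 11.93%.

Directly count primes up to 6897: π(6897) = 886. The PNT approximation gives 6897/ln(6897) ≈ 6897/8.83884 ≈ 780.31. Relative error (π(x) − x/ln(x)) / π(x) ≈ 11.93%; the approximation is known to undercount slightly (Li(x) is a better estimate).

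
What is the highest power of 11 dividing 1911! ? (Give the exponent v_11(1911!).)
v_11(1911!) = 189

Legendre's formula: v_p(n!) = Σ_{k ≥ 1} ⌊n / p^k⌋. For p = 11, n = 1911, the terms are:
  ⌊1911/11^1⌋ = ⌊1911/11⌋ = 173
  ⌊1911/11^2⌋ = ⌊1911/121⌋ = 15
  ⌊1911/11^3⌋ = ⌊1911/1331⌋ = 1
(the next term ⌊1911/11^4⌋ = 0, terminating the sum). Summing: v_11(1911!) = 173 + 15 + 1 = 189.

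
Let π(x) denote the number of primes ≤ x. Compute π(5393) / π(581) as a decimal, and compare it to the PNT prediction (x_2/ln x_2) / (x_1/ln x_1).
π(5393)/π(581) = 711/106 ≈ 6.7075;  PNT prediction ≈ 6.8754.

π(581) = 106 and π(5393) = 711, so π(5393)/π(581) ≈ 6.7075. The PNT-predicted ratio is (5393/ln(5393)) / (581/ln(581)) ≈ 6.8754. The two agree to within a few percent, as expected.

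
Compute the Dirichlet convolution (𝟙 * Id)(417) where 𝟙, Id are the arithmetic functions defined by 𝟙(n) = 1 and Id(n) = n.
(𝟙 * Id)(417) = 560

Divisors of 417: [1, 3, 139, 417]. For each d | 417:
  d = 1: 𝟙(1) · Id(417/1) = 1 · 417 = 417
  d = 3: 𝟙(3) · Id(417/3) = 1 · 139 = 139
  d = 139: 𝟙(139) · Id(417/139) = 1 · 3 = 3
  d = 417: 𝟙(417) · Id(417/417) = 1 · 1 = 1
Summing: (𝟙 * Id)(417) = 417 + 139 + 3 + 1 = 560.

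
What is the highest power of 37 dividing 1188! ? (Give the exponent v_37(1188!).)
v_37(1188!) = 32

Legendre's formula: v_p(n!) = Σ_{k ≥ 1} ⌊n / p^k⌋. For p = 37, n = 1188, the terms are:
  ⌊1188/37^1⌋ = ⌊1188/37⌋ = 32
(the next term ⌊1188/37^2⌋ = 0, terminating the sum). Summing: v_37(1188!) = 32 = 32.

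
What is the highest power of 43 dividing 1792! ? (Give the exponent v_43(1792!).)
v_43(1792!) = 41

Legendre's formula: v_p(n!) = Σ_{k ≥ 1} ⌊n / p^k⌋. For p = 43, n = 1792, the terms are:
  ⌊1792/43^1⌋ = ⌊1792/43⌋ = 41
(the next term ⌊1792/43^2⌋ = 0, terminating the sum). Summing: v_43(1792!) = 41 = 41.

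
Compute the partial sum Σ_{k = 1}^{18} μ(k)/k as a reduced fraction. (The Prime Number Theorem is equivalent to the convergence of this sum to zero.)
Σ μ(k)/k = 163/85085

Values of μ(k) for 1 ≤ k ≤ 18: μ(1) = 1, μ(2) = -1, μ(3) = -1, μ(5) = -1, μ(6) = 1, μ(7) = -1, μ(10) = 1, μ(11) = -1, μ(13) = -1, μ(14) = 1, μ(15) = 1, μ(17) = -1, with μ = 0 on non-squarefree integers. Summing μ(k)/k for k where μ(k) ≠ 0 gives 163/85085 ≈ 0.0019. (PNT ⟺ this sum → 0 as n → ∞.)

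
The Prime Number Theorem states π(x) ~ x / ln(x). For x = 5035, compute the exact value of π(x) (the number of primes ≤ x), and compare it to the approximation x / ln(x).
π(5035) = 674;  x/ln(x) ≈ 590.67;  relative error ≈ 12.36%.

Directly count primes up to 5035: π(5035) = 674. The PNT approximation gives 5035/ln(5035) ≈ 5035/8.52417 ≈ 590.67. Relative error (π(x) − x/ln(x)) / π(x) ≈ 12.36%; the approximation is known to undercount slightly (Li(x) is a better estimate).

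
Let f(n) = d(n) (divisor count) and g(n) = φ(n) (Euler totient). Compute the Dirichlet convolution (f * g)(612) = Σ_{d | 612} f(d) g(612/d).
(d * φ)(612) = 1638

Divisors of 612: [1, 2, 3, 4, 6, 9, 12, 17, 18, 34, 36, 51, 68, 102, 153, 204, 306, 612]. For each d | 612:
  d = 1: d(1) · φ(612/1) = 1 · 192 = 192
  d = 2: d(2) · φ(612/2) = 2 · 96 = 192
  d = 3: d(3) · φ(612/3) = 2 · 64 = 128
  d = 4: d(4) · φ(612/4) = 3 · 96 = 288
  d = 6: d(6) · φ(612/6) = 4 · 32 = 128
  d = 9: d(9) · φ(612/9) = 3 · 32 = 96
  d = 12: d(12) · φ(612/12) = 6 · 32 = 192
  d = 17: d(17) · φ(612/17) = 2 · 12 = 24
  d = 18: d(18) · φ(612/18) = 6 · 16 = 96
  d = 34: d(34) · φ(612/34) = 4 · 6 = 24
  d = 36: d(36) · φ(612/36) = 9 · 16 = 144
  d = 51: d(51) · φ(612/51) = 4 · 4 = 16
  d = 68: d(68) · φ(612/68) = 6 · 6 = 36
  d = 102: d(102) · φ(612/102) = 8 · 2 = 16
  d = 153: d(153) · φ(612/153) = 6 · 2 = 12
  d = 204: d(204) · φ(612/204) = 12 · 2 = 24
  d = 306: d(306) · φ(612/306) = 12 · 1 = 12
  d = 612: d(612) · φ(612/612) = 18 · 1 = 18
Summing: (d * φ)(612) = 192 + 192 + 128 + 288 + 128 + 96 + 192 + 24 + 96 + 24 + 144 + 16 + 36 + 16 + 12 + 24 + 12 + 18 = 1638.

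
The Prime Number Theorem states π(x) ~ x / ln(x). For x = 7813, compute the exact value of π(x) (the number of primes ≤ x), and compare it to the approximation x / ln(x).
π(7813) = 987;  x/ln(x) ≈ 871.64;  relative error ≈ 11.69%.

Directly count primes up to 7813: π(7813) = 987. The PNT approximation gives 7813/ln(7813) ≈ 7813/8.96354 ≈ 871.64. Relative error (π(x) − x/ln(x)) / π(x) ≈ 11.69%; the approximation is known to undercount slightly (Li(x) is a better estimate).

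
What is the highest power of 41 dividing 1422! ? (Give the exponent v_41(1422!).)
v_41(1422!) = 34

Legendre's formula: v_p(n!) = Σ_{k ≥ 1} ⌊n / p^k⌋. For p = 41, n = 1422, the terms are:
  ⌊1422/41^1⌋ = ⌊1422/41⌋ = 34
(the next term ⌊1422/41^2⌋ = 0, terminating the sum). Summing: v_41(1422!) = 34 = 34.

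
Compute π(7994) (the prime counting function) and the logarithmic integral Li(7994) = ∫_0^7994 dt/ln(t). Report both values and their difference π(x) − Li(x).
π(7994) = 1007;  Li(7994) ≈ 1025.75;  π(x) − Li(x) ≈ -18.75.

Direct count of primes ≤ 7994 gives π(7994) = 1007. Numerical evaluation of the logarithmic integral gives Li(7994) ≈ 1025.75. The difference π(x) − Li(x) ≈ -18.75 is typically negative for small/moderate x (Li(x) overestimates), though Littlewood's theorem shows this sign changes infinitely often.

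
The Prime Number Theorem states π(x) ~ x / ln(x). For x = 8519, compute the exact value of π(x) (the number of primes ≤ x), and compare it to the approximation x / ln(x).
π(8519) = 1061;  x/ln(x) ≈ 941.32;  relative error ≈ 11.28%.

Directly count primes up to 8519: π(8519) = 1061. The PNT approximation gives 8519/ln(8519) ≈ 8519/9.05005 ≈ 941.32. Relative error (π(x) − x/ln(x)) / π(x) ≈ 11.28%; the approximation is known to undercount slightly (Li(x) is a better estimate).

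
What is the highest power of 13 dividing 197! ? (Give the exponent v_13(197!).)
v_13(197!) = 16

Legendre's formula: v_p(n!) = Σ_{k ≥ 1} ⌊n / p^k⌋. For p = 13, n = 197, the terms are:
  ⌊197/13^1⌋ = ⌊197/13⌋ = 15
  ⌊197/13^2⌋ = ⌊197/169⌋ = 1
(the next term ⌊197/13^3⌋ = 0, terminating the sum). Summing: v_13(197!) = 15 + 1 = 16.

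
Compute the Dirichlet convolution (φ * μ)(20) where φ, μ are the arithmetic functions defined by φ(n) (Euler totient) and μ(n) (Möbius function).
(φ * μ)(20) = 3

Divisors of 20: [1, 2, 4, 5, 10, 20]. For each d | 20:
  d = 1: φ(1) · μ(20/1) = 1 · 0 = 0
  d = 2: φ(2) · μ(20/2) = 1 · 1 = 1
  d = 4: φ(4) · μ(20/4) = 2 · -1 = -2
  d = 5: φ(5) · μ(20/5) = 4 · 0 = 0
  d = 10: φ(10) · μ(20/10) = 4 · -1 = -4
  d = 20: φ(20) · μ(20/20) = 8 · 1 = 8
Summing: (φ * μ)(20) = 0 + 1 + -2 + 0 + -4 + 8 = 3.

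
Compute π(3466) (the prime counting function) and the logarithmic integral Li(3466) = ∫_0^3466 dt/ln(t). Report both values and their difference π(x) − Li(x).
π(3466) = 485;  Li(3466) ≈ 500.43;  π(x) − Li(x) ≈ -15.43.

Direct count of primes ≤ 3466 gives π(3466) = 485. Numerical evaluation of the logarithmic integral gives Li(3466) ≈ 500.43. The difference π(x) − Li(x) ≈ -15.43 is typically negative for small/moderate x (Li(x) overestimates), though Littlewood's theorem shows this sign changes infinitely often.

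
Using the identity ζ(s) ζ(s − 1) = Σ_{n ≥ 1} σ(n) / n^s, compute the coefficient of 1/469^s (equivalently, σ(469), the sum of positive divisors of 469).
σ(469) = 544

In the product (Σ m^0/m^s)(Σ k / k^s) = Σ (Σ_{d | n} d) / n^s, the coefficient of 1/n^s is σ(n) = Σ_{d | n} d. For n = 469, divisors are [1, 7, 67, 469]; summing: σ(469) = 544.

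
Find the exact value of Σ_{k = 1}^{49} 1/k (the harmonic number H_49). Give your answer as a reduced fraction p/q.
H_49 = 13881256687139135026631/3099044504245996706400

Direct summation: H_49 = 1 + 1/2 + ... + 1/49. The least common denominator is lcm(1, ..., 49) = 3099044504245996706400; over this denominator the numerator is 3099044504245996706400 + 1549522252122998353200 + 1033014834748665568800 + 774761126061499176600 + 619808900849199341280 + 516507417374332784400 + 442720643463713815200 + 387380563030749588300 + 344338278249555189600 + 309904450424599670640 + 281731318567817882400 + 258253708687166392200 + 238388038788153592800 + 221360321731856907600 + 206602966949733113760 + 193690281515374794150 + 182296735543882159200 + 172169139124777594800 + 163107605486631405600 + 154952225212299835320 + 147573547821237938400 + 140865659283908941200 + 134741065401999856800 + 129126854343583196100 + 123961780169839868256 + 119194019394076796400 + 114779426083185063200 + 110680160865928453800 + 106863603594689541600 + 103301483474866556880 + 99969177556322474400 + 96845140757687397075 + 93910439522605960800 + 91148367771941079600 + 88544128692742763040 + 86084569562388797400 + 83757959574216127200 + 81553802743315702800 + 79462679596051197600 + 77476112606149917660 + 75586451323073090400 + 73786773910618969200 + 72070802424325504800 + 70432829641954470600 + 68867655649911037920 + 67370532700999928400 + 65937117111616951200 + 64563427171791598050 + 63245806209101973600 = 13881256687139135026631, so H_49 = 13881256687139135026631/3099044504245996706400 (already in lowest terms) ≈ 4.47921. (The PNT-adjacent estimate ln(49) + γ ≈ 4.46904 matches within O(1/n).)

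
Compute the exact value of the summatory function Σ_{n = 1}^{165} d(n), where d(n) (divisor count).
Σ_{n ≤ 165} d(n) = 872

Compute d(n) for each 1 ≤ n ≤ 165: d(1) = 1, d(2) = 2, d(3) = 2, d(4) = 3, d(5) = 2, d(6) = 4, d(7) = 2, d(8) = 4, d(9) = 3, d(10) = 4, d(11) = 2, d(12) = 6, d(13) = 2, d(14) = 4, d(15) = 4, d(16) = 5, d(17) = 2, d(18) = 6, d(19) = 2, d(20) = 6, d(21) = 4, d(22) = 4, d(23) = 2, d(24) = 8, d(25) = 3, d(26) = 4, d(27) = 4, d(28) = 6, d(29) = 2, d(30) = 8, d(31) = 2, d(32) = 6, d(33) = 4, d(34) = 4, d(35) = 4, d(36) = 9, d(37) = 2, d(38) = 4, d(39) = 4, d(40) = 8, d(41) = 2, d(42) = 8, d(43) = 2, d(44) = 6, d(45) = 6, d(46) = 4, d(47) = 2, d(48) = 10, d(49) = 3, d(50) = 6, d(51) = 4, d(52) = 6, d(53) = 2, d(54) = 8, d(55) = 4, d(56) = 8, d(57) = 4, d(58) = 4, d(59) = 2, d(60) = 12, d(61) = 2, d(62) = 4, d(63) = 6, d(64) = 7, d(65) = 4, d(66) = 8, d(67) = 2, d(68) = 6, d(69) = 4, d(70) = 8, d(71) = 2, d(72) = 12, d(73) = 2, d(74) = 4, d(75) = 6, d(76) = 6, d(77) = 4, d(78) = 8, d(79) = 2, d(80) = 10, d(81) = 5, d(82) = 4, d(83) = 2, d(84) = 12, d(85) = 4, d(86) = 4, d(87) = 4, d(88) = 8, d(89) = 2, d(90) = 12, d(91) = 4, d(92) = 6, d(93) = 4, d(94) = 4, d(95) = 4, d(96) = 12, d(97) = 2, d(98) = 6, d(99) = 6, d(100) = 9, d(101) = 2, d(102) = 8, d(103) = 2, d(104) = 8, d(105) = 8, d(106) = 4, d(107) = 2, d(108) = 12, d(109) = 2, d(110) = 8, d(111) = 4, d(112) = 10, d(113) = 2, d(114) = 8, d(115) = 4, d(116) = 6, d(117) = 6, d(118) = 4, d(119) = 4, d(120) = 16, d(121) = 3, d(122) = 4, d(123) = 4, d(124) = 6, d(125) = 4, d(126) = 12, d(127) = 2, d(128) = 8, d(129) = 4, d(130) = 8, d(131) = 2, d(132) = 12, d(133) = 4, d(134) = 4, d(135) = 8, d(136) = 8, d(137) = 2, d(138) = 8, d(139) = 2, d(140) = 12, d(141) = 4, d(142) = 4, d(143) = 4, d(144) = 15, d(145) = 4, d(146) = 4, d(147) = 6, d(148) = 6, d(149) = 2, d(150) = 12, d(151) = 2, d(152) = 8, d(153) = 6, d(154) = 8, d(155) = 4, d(156) = 12, d(157) = 2, d(158) = 4, d(159) = 4, d(160) = 12, d(161) = 4, d(162) = 10, d(163) = 2, d(164) = 6, d(165) = 8. Summing all 165 values: 872. (Dirichlet's divisor formula: Σ_{n ≤ x} d(n) = x ln(x) + (2γ − 1) x + O(√x). For x = 165, the asymptotic estimate is ≈ 867.96.)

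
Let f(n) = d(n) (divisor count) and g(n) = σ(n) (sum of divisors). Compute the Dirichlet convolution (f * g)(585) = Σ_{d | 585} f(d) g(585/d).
(d * σ)(585) = 3072

Divisors of 585: [1, 3, 5, 9, 13, 15, 39, 45, 65, 117, 195, 585]. For each d | 585:
  d = 1: d(1) · σ(585/1) = 1 · 1092 = 1092
  d = 3: d(3) · σ(585/3) = 2 · 336 = 672
  d = 5: d(5) · σ(585/5) = 2 · 182 = 364
  d = 9: d(9) · σ(585/9) = 3 · 84 = 252
  d = 13: d(13) · σ(585/13) = 2 · 78 = 156
  d = 15: d(15) · σ(585/15) = 4 · 56 = 224
  d = 39: d(39) · σ(585/39) = 4 · 24 = 96
  d = 45: d(45) · σ(585/45) = 6 · 14 = 84
  d = 65: d(65) · σ(585/65) = 4 · 13 = 52
  d = 117: d(117) · σ(585/117) = 6 · 6 = 36
  d = 195: d(195) · σ(585/195) = 8 · 4 = 32
  d = 585: d(585) · σ(585/585) = 12 · 1 = 12
Summing: (d * σ)(585) = 1092 + 672 + 364 + 252 + 156 + 224 + 96 + 84 + 52 + 36 + 32 + 12 = 3072.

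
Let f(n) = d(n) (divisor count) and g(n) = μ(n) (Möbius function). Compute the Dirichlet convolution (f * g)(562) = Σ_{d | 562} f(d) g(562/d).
(d * μ)(562) = 1

Divisors of 562: [1, 2, 281, 562]. For each d | 562:
  d = 1: d(1) · μ(562/1) = 1 · 1 = 1
  d = 2: d(2) · μ(562/2) = 2 · -1 = -2
  d = 281: d(281) · μ(562/281) = 2 · -1 = -2
  d = 562: d(562) · μ(562/562) = 4 · 1 = 4
Summing: (d * μ)(562) = 1 + -2 + -2 + 4 = 1.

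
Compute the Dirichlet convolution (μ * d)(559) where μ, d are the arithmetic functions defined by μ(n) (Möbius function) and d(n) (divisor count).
(μ * d)(559) = 1

Divisors of 559: [1, 13, 43, 559]. For each d | 559:
  d = 1: μ(1) · d(559/1) = 1 · 4 = 4
  d = 13: μ(13) · d(559/13) = -1 · 2 = -2
  d = 43: μ(43) · d(559/43) = -1 · 2 = -2
  d = 559: μ(559) · d(559/559) = 1 · 1 = 1
Summing: (μ * d)(559) = 4 + -2 + -2 + 1 = 1.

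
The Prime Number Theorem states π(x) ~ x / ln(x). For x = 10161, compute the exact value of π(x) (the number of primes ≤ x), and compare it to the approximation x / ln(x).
π(10161) = 1247;  x/ln(x) ≈ 1101.31;  relative error ≈ 11.68%.

Directly count primes up to 10161: π(10161) = 1247. The PNT approximation gives 10161/ln(10161) ≈ 10161/9.22631 ≈ 1101.31. Relative error (π(x) − x/ln(x)) / π(x) ≈ 11.68%; the approximation is known to undercount slightly (Li(x) is a better estimate).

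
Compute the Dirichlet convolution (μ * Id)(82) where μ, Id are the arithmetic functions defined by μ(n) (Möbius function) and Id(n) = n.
(μ * Id)(82) = 40

Divisors of 82: [1, 2, 41, 82]. For each d | 82:
  d = 1: μ(1) · Id(82/1) = 1 · 82 = 82
  d = 2: μ(2) · Id(82/2) = -1 · 41 = -41
  d = 41: μ(41) · Id(82/41) = -1 · 2 = -2
  d = 82: μ(82) · Id(82/82) = 1 · 1 = 1
Summing: (μ * Id)(82) = 82 + -41 + -2 + 1 = 40.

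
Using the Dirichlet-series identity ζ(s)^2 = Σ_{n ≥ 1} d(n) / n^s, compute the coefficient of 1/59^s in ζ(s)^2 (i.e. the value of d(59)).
d(59) = 2

ζ(s)^2 = (Σ 1/m^s)(Σ 1/k^s). The coefficient of 1/n^s in the product is the number of ordered pairs (m, k) with mk = n, which equals d(n). For n = 59, divisors are [1, 59], so d(59) = 2.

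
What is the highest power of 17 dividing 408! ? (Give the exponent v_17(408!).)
v_17(408!) = 25

Legendre's formula: v_p(n!) = Σ_{k ≥ 1} ⌊n / p^k⌋. For p = 17, n = 408, the terms are:
  ⌊408/17^1⌋ = ⌊408/17⌋ = 24
  ⌊408/17^2⌋ = ⌊408/289⌋ = 1
(the next term ⌊408/17^3⌋ = 0, terminating the sum). Summing: v_17(408!) = 24 + 1 = 25.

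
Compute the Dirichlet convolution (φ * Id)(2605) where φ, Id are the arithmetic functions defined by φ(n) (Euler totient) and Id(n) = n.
(φ * Id)(2605) = 9369

Divisors of 2605: [1, 5, 521, 2605]. For each d | 2605:
  d = 1: φ(1) · Id(2605/1) = 1 · 2605 = 2605
  d = 5: φ(5) · Id(2605/5) = 4 · 521 = 2084
  d = 521: φ(521) · Id(2605/521) = 520 · 5 = 2600
  d = 2605: φ(2605) · Id(2605/2605) = 2080 · 1 = 2080
Summing: (φ * Id)(2605) = 2605 + 2084 + 2600 + 2080 = 9369.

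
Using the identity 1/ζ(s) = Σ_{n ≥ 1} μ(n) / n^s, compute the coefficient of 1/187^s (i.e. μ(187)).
μ(187) = 1

Factor n = 187 = 11 · 17. μ(n) = 0 if any exponent ≥ 2 (not squarefree); otherwise μ(n) = (−1)^{ω(n)} where ω(n) is the number of distinct prime factors. Applying: μ(187) = 1.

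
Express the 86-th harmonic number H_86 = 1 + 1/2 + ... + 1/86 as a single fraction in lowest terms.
H_86 = 3698356445237207772956045432953649519/734184632222154704090370027645633600

Direct summation: H_86 = 1 + 1/2 + ... + 1/86. The least common denominator is lcm(1, ..., 86) = 8076030954443701744994070304101969600; over this denominator the numerator is 8076030954443701744994070304101969600 + 4038015477221850872497035152050984800 + 2692010318147900581664690101367323200 + 2019007738610925436248517576025492400 + 1615206190888740348998814060820393920 + 1346005159073950290832345050683661600 + 1153718707777671677856295757728852800 + 1009503869305462718124258788012746200 + 897336772715966860554896700455774400 + 807603095444370174499407030410196960 + 734184632222154704090370027645633600 + 673002579536975145416172525341830800 + 621233150341823211153390023392459200 + 576859353888835838928147878864426400 + 538402063629580116332938020273464640 + 504751934652731359062129394006373100 + 475060644379041279117298253182468800 + 448668386357983430277448350227887200 + 425054260760194828683898437057998400 + 403801547722185087249703515205098480 + 384572902592557225952098585909617600 + 367092316111077352045185013822816800 + 351131780627987032391046534960955200 + 336501289768487572708086262670915400 + 323041238177748069799762812164078784 + 310616575170911605576695011696229600 + 299112257571988953518298900151924800 + 288429676944417919464073939432213200 + 278483826015300060172209320831102400 + 269201031814790058166469010136732320 + 260517127562700056290131300132321600 + 252375967326365679531064697003186550 + 244728210740718234696790009215211200 + 237530322189520639558649126591234400 + 230743741555534335571259151545770560 + 224334193178991715138724175113943600 + 218271106876856803918758656867620800 + 212527130380097414341949218528999200 + 207077716780607737051130007797486400 + 201900773861092543624851757602549240 + 196976364742529310853513909856145600 + 192286451296278612976049292954808800 + 187814673359155854534745821025627200 + 183546158055538676022592506911408400 + 179467354543193372110979340091154880 + 175565890313993516195523267480477600 + 171830445839227696702001495831956800 + 168250644884243786354043131335457700 + 164816958253953096836613679675550400 + 161520619088874034899881406082039392 + 158353548126347093039099417727489600 + 155308287585455802788347505848114800 + 152377942536673617830076798190603200 + 149556128785994476759149450075962400 + 146836926444430940818074005529126720 + 144214838472208959732036969716106600 + 141684753586731609561299479019332800 + 139241913007650030086104660415551200 + 136881880583791554999899496679694400 + 134600515907395029083234505068366160 + 132393950072847569590066726296753600 + 130258563781350028145065650066160800 + 128190967530852408650699528636539200 + 126187983663182839765532348501593275 + 124246630068364642230678004678491840 + 122364105370359117348395004607605600 + 120537775439458234999911497076148800 + 118765161094760319779324563295617200 + 117043926875995677463682178320318400 + 115371870777767167785629575772885280 + 113746914851319742887240426818337600 + 112167096589495857569362087556971800 + 110630561019776736232795483617835200 + 109135553438428401959379328433810400 + 107680412725916023266587604054692928 + 106263565190048707170974609264499600 + 104883518888879243441481432520804800 + 103538858390303868525565003898743200 + 102228239929667110696127472203822400 + 100950386930546271812425878801274620 + 99704085857329651172766300050641600 + 98488182371264655426756954928072800 + 97301577764381948734868316916891200 + 96143225648139306488024646477404400 + 95012128875808255823459650636493760 + 93907336679577927267372910512813600 = 40681920897609285502516499762490144709, so H_86 = 40681920897609285502516499762490144709/8076030954443701744994070304101969600; reducing by gcd(40681920897609285502516499762490144709, 8076030954443701744994070304101969600) = 11 gives 3698356445237207772956045432953649519/734184632222154704090370027645633600 ≈ 5.03737. (The PNT-adjacent estimate ln(86) + γ ≈ 5.03156 matches within O(1/n).)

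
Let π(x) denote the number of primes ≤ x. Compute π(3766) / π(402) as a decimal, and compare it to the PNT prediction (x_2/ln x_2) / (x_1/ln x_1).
π(3766)/π(402) = 523/79 ≈ 6.6203;  PNT prediction ≈ 6.8226.

π(402) = 79 and π(3766) = 523, so π(3766)/π(402) ≈ 6.6203. The PNT-predicted ratio is (3766/ln(3766)) / (402/ln(402)) ≈ 6.8226. The two agree to within a few percent, as expected.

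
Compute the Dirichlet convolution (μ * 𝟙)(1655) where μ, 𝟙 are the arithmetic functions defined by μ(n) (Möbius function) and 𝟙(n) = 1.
(μ * 𝟙)(1655) = 0

Divisors of 1655: [1, 5, 331, 1655]. For each d | 1655:
  d = 1: μ(1) · 𝟙(1655/1) = 1 · 1 = 1
  d = 5: μ(5) · 𝟙(1655/5) = -1 · 1 = -1
  d = 331: μ(331) · 𝟙(1655/331) = -1 · 1 = -1
  d = 1655: μ(1655) · 𝟙(1655/1655) = 1 · 1 = 1
Summing: (μ * 𝟙)(1655) = 1 + -1 + -1 + 1 = 0.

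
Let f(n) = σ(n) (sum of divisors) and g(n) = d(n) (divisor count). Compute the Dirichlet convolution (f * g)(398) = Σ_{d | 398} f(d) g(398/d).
(σ * d)(398) = 1010

Divisors of 398: [1, 2, 199, 398]. For each d | 398:
  d = 1: σ(1) · d(398/1) = 1 · 4 = 4
  d = 2: σ(2) · d(398/2) = 3 · 2 = 6
  d = 199: σ(199) · d(398/199) = 200 · 2 = 400
  d = 398: σ(398) · d(398/398) = 600 · 1 = 600
Summing: (σ * d)(398) = 4 + 6 + 400 + 600 = 1010.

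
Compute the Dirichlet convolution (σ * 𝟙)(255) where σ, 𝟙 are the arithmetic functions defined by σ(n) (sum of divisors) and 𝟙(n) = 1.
(σ * 𝟙)(255) = 665

Divisors of 255: [1, 3, 5, 15, 17, 51, 85, 255]. For each d | 255:
  d = 1: σ(1) · 𝟙(255/1) = 1 · 1 = 1
  d = 3: σ(3) · 𝟙(255/3) = 4 · 1 = 4
  d = 5: σ(5) · 𝟙(255/5) = 6 · 1 = 6
  d = 15: σ(15) · 𝟙(255/15) = 24 · 1 = 24
  d = 17: σ(17) · 𝟙(255/17) = 18 · 1 = 18
  d = 51: σ(51) · 𝟙(255/51) = 72 · 1 = 72
  d = 85: σ(85) · 𝟙(255/85) = 108 · 1 = 108
  d = 255: σ(255) · 𝟙(255/255) = 432 · 1 = 432
Summing: (σ * 𝟙)(255) = 1 + 4 + 6 + 24 + 18 + 72 + 108 + 432 = 665.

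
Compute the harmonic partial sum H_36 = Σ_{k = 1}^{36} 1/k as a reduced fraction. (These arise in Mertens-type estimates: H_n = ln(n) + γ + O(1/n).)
H_36 = 54801925434709/13127595717600

Direct summation: H_36 = 1 + 1/2 + ... + 1/36. The least common denominator is lcm(1, ..., 36) = 144403552893600; over this denominator the numerator is 144403552893600 + 72201776446800 + 48134517631200 + 36100888223400 + 28880710578720 + 24067258815600 + 20629078984800 + 18050444111700 + 16044839210400 + 14440355289360 + 13127595717600 + 12033629407800 + 11107965607200 + 10314539492400 + 9626903526240 + 9025222055850 + 8494326640800 + 8022419605200 + 7600186994400 + 7220177644680 + 6876359661600 + 6563797858800 + 6278415343200 + 6016814703900 + 5776142115744 + 5553982803600 + 5348279736800 + 5157269746200 + 4979432858400 + 4813451763120 + 4658179125600 + 4512611027925 + 4375865239200 + 4247163320400 + 4125815796960 + 4011209802600 = 602821179781799, so H_36 = 602821179781799/144403552893600; reducing by gcd(602821179781799, 144403552893600) = 11 gives 54801925434709/13127595717600 ≈ 4.17456. (The PNT-adjacent estimate ln(36) + γ ≈ 4.16073 matches within O(1/n).)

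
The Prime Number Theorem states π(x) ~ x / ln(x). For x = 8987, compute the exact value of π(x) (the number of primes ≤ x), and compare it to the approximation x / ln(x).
π(8987) = 1116;  x/ln(x) ≈ 987.20;  relative error ≈ 11.54%.

Directly count primes up to 8987: π(8987) = 1116. The PNT approximation gives 8987/ln(8987) ≈ 8987/9.10353 ≈ 987.20. Relative error (π(x) − x/ln(x)) / π(x) ≈ 11.54%; the approximation is known to undercount slightly (Li(x) is a better estimate).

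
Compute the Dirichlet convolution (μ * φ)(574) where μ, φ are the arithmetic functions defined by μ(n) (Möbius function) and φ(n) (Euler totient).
(μ * φ)(574) = 0

Divisors of 574: [1, 2, 7, 14, 41, 82, 287, 574]. For each d | 574:
  d = 1: μ(1) · φ(574/1) = 1 · 240 = 240
  d = 2: μ(2) · φ(574/2) = -1 · 240 = -240
  d = 7: μ(7) · φ(574/7) = -1 · 40 = -40
  d = 14: μ(14) · φ(574/14) = 1 · 40 = 40
  d = 41: μ(41) · φ(574/41) = -1 · 6 = -6
  d = 82: μ(82) · φ(574/82) = 1 · 6 = 6
  d = 287: μ(287) · φ(574/287) = 1 · 1 = 1
  d = 574: μ(574) · φ(574/574) = -1 · 1 = -1
Summing: (μ * φ)(574) = 240 + -240 + -40 + 40 + -6 + 6 + 1 + -1 = 0.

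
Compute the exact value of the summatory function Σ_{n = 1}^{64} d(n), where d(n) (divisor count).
Σ_{n ≤ 64} d(n) = 280

Compute d(n) for each 1 ≤ n ≤ 64: d(1) = 1, d(2) = 2, d(3) = 2, d(4) = 3, d(5) = 2, d(6) = 4, d(7) = 2, d(8) = 4, d(9) = 3, d(10) = 4, d(11) = 2, d(12) = 6, d(13) = 2, d(14) = 4, d(15) = 4, d(16) = 5, d(17) = 2, d(18) = 6, d(19) = 2, d(20) = 6, d(21) = 4, d(22) = 4, d(23) = 2, d(24) = 8, d(25) = 3, d(26) = 4, d(27) = 4, d(28) = 6, d(29) = 2, d(30) = 8, d(31) = 2, d(32) = 6, d(33) = 4, d(34) = 4, d(35) = 4, d(36) = 9, d(37) = 2, d(38) = 4, d(39) = 4, d(40) = 8, d(41) = 2, d(42) = 8, d(43) = 2, d(44) = 6, d(45) = 6, d(46) = 4, d(47) = 2, d(48) = 10, d(49) = 3, d(50) = 6, d(51) = 4, d(52) = 6, d(53) = 2, d(54) = 8, d(55) = 4, d(56) = 8, d(57) = 4, d(58) = 4, d(59) = 2, d(60) = 12, d(61) = 2, d(62) = 4, d(63) = 6, d(64) = 7. Summing all 64 values: 280. (Dirichlet's divisor formula: Σ_{n ≤ x} d(n) = x ln(x) + (2γ − 1) x + O(√x). For x = 64, the asymptotic estimate is ≈ 276.05.)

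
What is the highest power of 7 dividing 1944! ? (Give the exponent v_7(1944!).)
v_7(1944!) = 321

Legendre's formula: v_p(n!) = Σ_{k ≥ 1} ⌊n / p^k⌋. For p = 7, n = 1944, the terms are:
  ⌊1944/7^1⌋ = ⌊1944/7⌋ = 277
  ⌊1944/7^2⌋ = ⌊1944/49⌋ = 39
  ⌊1944/7^3⌋ = ⌊1944/343⌋ = 5
(the next term ⌊1944/7^4⌋ = 0, terminating the sum). Summing: v_7(1944!) = 277 + 39 + 5 = 321.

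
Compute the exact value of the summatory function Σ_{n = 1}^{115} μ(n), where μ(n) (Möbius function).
Σ_{n ≤ 115} μ(n) = -5

Compute μ(n) for each 1 ≤ n ≤ 115: μ(1) = 1, μ(2) = -1, μ(3) = -1, μ(4) = 0, μ(5) = -1, μ(6) = 1, μ(7) = -1, μ(8) = 0, μ(9) = 0, μ(10) = 1, μ(11) = -1, μ(12) = 0, μ(13) = -1, μ(14) = 1, μ(15) = 1, μ(16) = 0, μ(17) = -1, μ(18) = 0, μ(19) = -1, μ(20) = 0, μ(21) = 1, μ(22) = 1, μ(23) = -1, μ(24) = 0, μ(25) = 0, μ(26) = 1, μ(27) = 0, μ(28) = 0, μ(29) = -1, μ(30) = -1, μ(31) = -1, μ(32) = 0, μ(33) = 1, μ(34) = 1, μ(35) = 1, μ(36) = 0, μ(37) = -1, μ(38) = 1, μ(39) = 1, μ(40) = 0, μ(41) = -1, μ(42) = -1, μ(43) = -1, μ(44) = 0, μ(45) = 0, μ(46) = 1, μ(47) = -1, μ(48) = 0, μ(49) = 0, μ(50) = 0, μ(51) = 1, μ(52) = 0, μ(53) = -1, μ(54) = 0, μ(55) = 1, μ(56) = 0, μ(57) = 1, μ(58) = 1, μ(59) = -1, μ(60) = 0, μ(61) = -1, μ(62) = 1, μ(63) = 0, μ(64) = 0, μ(65) = 1, μ(66) = -1, μ(67) = -1, μ(68) = 0, μ(69) = 1, μ(70) = -1, μ(71) = -1, μ(72) = 0, μ(73) = -1, μ(74) = 1, μ(75) = 0, μ(76) = 0, μ(77) = 1, μ(78) = -1, μ(79) = -1, μ(80) = 0, μ(81) = 0, μ(82) = 1, μ(83) = -1, μ(84) = 0, μ(85) = 1, μ(86) = 1, μ(87) = 1, μ(88) = 0, μ(89) = -1, μ(90) = 0, μ(91) = 1, μ(92) = 0, μ(93) = 1, μ(94) = 1, μ(95) = 1, μ(96) = 0, μ(97) = -1, μ(98) = 0, μ(99) = 0, μ(100) = 0, μ(101) = -1, μ(102) = -1, μ(103) = -1, μ(104) = 0, μ(105) = -1, μ(106) = 1, μ(107) = -1, μ(108) = 0, μ(109) = -1, μ(110) = -1, μ(111) = 1, μ(112) = 0, μ(113) = -1, μ(114) = -1, μ(115) = 1. Summing all 115 values: -5. (Mertens function M(x) = Σ_{n ≤ x} μ(n); on average M(x) should be small (PNT ⟺ M(x) = o(x)).)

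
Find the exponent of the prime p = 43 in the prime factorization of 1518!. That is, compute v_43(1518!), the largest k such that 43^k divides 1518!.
v_43(1518!) = 35

Legendre's formula: v_p(n!) = Σ_{k ≥ 1} ⌊n / p^k⌋. For p = 43, n = 1518, the terms are:
  ⌊1518/43^1⌋ = ⌊1518/43⌋ = 35
(the next term ⌊1518/43^2⌋ = 0, terminating the sum). Summing: v_43(1518!) = 35 = 35.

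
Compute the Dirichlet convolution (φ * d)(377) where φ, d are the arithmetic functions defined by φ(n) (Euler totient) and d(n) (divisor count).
(φ * d)(377) = 420

Divisors of 377: [1, 13, 29, 377]. For each d | 377:
  d = 1: φ(1) · d(377/1) = 1 · 4 = 4
  d = 13: φ(13) · d(377/13) = 12 · 2 = 24
  d = 29: φ(29) · d(377/29) = 28 · 2 = 56
  d = 377: φ(377) · d(377/377) = 336 · 1 = 336
Summing: (φ * d)(377) = 4 + 24 + 56 + 336 = 420.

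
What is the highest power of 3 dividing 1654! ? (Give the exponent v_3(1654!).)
v_3(1654!) = 823

Legendre's formula: v_p(n!) = Σ_{k ≥ 1} ⌊n / p^k⌋. For p = 3, n = 1654, the terms are:
  ⌊1654/3^1⌋ = ⌊1654/3⌋ = 551
  ⌊1654/3^2⌋ = ⌊1654/9⌋ = 183
  ⌊1654/3^3⌋ = ⌊1654/27⌋ = 61
  ⌊1654/3^4⌋ = ⌊1654/81⌋ = 20
  ⌊1654/3^5⌋ = ⌊1654/243⌋ = 6
  ⌊1654/3^6⌋ = ⌊1654/729⌋ = 2
(the next term ⌊1654/3^7⌋ = 0, terminating the sum). Summing: v_3(1654!) = 551 + 183 + 61 + 20 + 6 + 2 = 823.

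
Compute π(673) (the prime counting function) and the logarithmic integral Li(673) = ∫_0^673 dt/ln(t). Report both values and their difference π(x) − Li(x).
π(673) = 122;  Li(673) ≈ 128.96;  π(x) − Li(x) ≈ -6.96.

Direct count of primes ≤ 673 gives π(673) = 122. Numerical evaluation of the logarithmic integral gives Li(673) ≈ 128.96. The difference π(x) − Li(x) ≈ -6.96 is typically negative for small/moderate x (Li(x) overestimates), though Littlewood's theorem shows this sign changes infinitely often.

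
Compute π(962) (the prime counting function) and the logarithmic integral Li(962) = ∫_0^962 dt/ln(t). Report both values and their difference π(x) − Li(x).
π(962) = 162;  Li(962) ≈ 172.09;  π(x) − Li(x) ≈ -10.09.

Direct count of primes ≤ 962 gives π(962) = 162. Numerical evaluation of the logarithmic integral gives Li(962) ≈ 172.09. The difference π(x) − Li(x) ≈ -10.09 is typically negative for small/moderate x (Li(x) overestimates), though Littlewood's theorem shows this sign changes infinitely often.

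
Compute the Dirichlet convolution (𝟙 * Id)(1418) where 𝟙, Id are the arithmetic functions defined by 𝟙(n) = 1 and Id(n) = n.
(𝟙 * Id)(1418) = 2130

Divisors of 1418: [1, 2, 709, 1418]. For each d | 1418:
  d = 1: 𝟙(1) · Id(1418/1) = 1 · 1418 = 1418
  d = 2: 𝟙(2) · Id(1418/2) = 1 · 709 = 709
  d = 709: 𝟙(709) · Id(1418/709) = 1 · 2 = 2
  d = 1418: 𝟙(1418) · Id(1418/1418) = 1 · 1 = 1
Summing: (𝟙 * Id)(1418) = 1418 + 709 + 2 + 1 = 2130.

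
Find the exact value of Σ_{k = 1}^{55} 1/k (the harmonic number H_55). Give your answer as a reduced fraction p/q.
H_55 = 251499286680120823312889/54749786241679275146400

Direct summation: H_55 = 1 + 1/2 + ... + 1/55. The least common denominator is lcm(1, ..., 55) = 164249358725037825439200; over this denominator the numerator is 164249358725037825439200 + 82124679362518912719600 + 54749786241679275146400 + 41062339681259456359800 + 32849871745007565087840 + 27374893120839637573200 + 23464194103576832205600 + 20531169840629728179900 + 18249928747226425048800 + 16424935872503782543920 + 14931759884094347767200 + 13687446560419818786600 + 12634566055772140418400 + 11732097051788416102800 + 10949957248335855029280 + 10265584920314864089950 + 9661726983825754437600 + 9124964373613212524400 + 8644703090791464496800 + 8212467936251891271960 + 7821398034525610735200 + 7465879942047173883600 + 7141276466305992410400 + 6843723280209909393300 + 6569974349001513017568 + 6317283027886070209200 + 6083309582408808349600 + 5866048525894208051400 + 5663770990518545704800 + 5474978624167927514640 + 5298366410485091143200 + 5132792460157432044975 + 4977253294698115922400 + 4830863491912877218800 + 4692838820715366441120 + 4562482186806606262200 + 4439171857433454741600 + 4322351545395732248400 + 4211522018590713472800 + 4106233968125945635980 + 4006081920122873791200 + 3910699017262805367600 + 3819752528489251754400 + 3732939971023586941800 + 3649985749445285009760 + 3570638233152996205200 + 3494667206915698413600 + 3421861640104954696650 + 3352027729082404600800 + 3284987174500756508784 + 3220575661275251479200 + 3158641513943035104600 + 3099044504245996706400 + 3041654791204404174800 + 2986351976818869553440 = 754497860040362469938667, so H_55 = 754497860040362469938667/164249358725037825439200; reducing by gcd(754497860040362469938667, 164249358725037825439200) = 3 gives 251499286680120823312889/54749786241679275146400 ≈ 4.59361. (The PNT-adjacent estimate ln(55) + γ ≈ 4.58455 matches within O(1/n).)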